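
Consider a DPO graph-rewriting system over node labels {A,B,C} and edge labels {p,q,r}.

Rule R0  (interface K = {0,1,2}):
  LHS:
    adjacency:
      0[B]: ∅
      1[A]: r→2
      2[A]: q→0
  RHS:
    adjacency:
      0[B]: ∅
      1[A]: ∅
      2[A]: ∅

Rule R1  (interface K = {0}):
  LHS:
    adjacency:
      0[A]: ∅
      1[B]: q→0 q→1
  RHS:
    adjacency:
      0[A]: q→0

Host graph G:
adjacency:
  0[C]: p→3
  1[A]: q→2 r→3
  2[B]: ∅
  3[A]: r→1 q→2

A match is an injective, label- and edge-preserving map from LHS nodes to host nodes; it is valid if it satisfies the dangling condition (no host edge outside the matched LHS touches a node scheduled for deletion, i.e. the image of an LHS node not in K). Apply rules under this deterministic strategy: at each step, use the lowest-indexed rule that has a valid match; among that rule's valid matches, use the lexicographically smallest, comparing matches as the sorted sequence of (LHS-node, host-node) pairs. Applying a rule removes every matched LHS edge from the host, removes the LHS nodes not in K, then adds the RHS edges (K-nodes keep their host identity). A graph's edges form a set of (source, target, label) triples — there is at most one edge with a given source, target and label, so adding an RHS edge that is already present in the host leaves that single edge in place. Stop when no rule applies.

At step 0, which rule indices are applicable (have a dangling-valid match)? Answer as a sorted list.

Answer: [R0]

Steps:
R0: 2 valid matches — {0↦2, 1↦1, 2↦3}, {0↦2, 1↦3, 2↦1}
R1: no valid match — LHS pattern not found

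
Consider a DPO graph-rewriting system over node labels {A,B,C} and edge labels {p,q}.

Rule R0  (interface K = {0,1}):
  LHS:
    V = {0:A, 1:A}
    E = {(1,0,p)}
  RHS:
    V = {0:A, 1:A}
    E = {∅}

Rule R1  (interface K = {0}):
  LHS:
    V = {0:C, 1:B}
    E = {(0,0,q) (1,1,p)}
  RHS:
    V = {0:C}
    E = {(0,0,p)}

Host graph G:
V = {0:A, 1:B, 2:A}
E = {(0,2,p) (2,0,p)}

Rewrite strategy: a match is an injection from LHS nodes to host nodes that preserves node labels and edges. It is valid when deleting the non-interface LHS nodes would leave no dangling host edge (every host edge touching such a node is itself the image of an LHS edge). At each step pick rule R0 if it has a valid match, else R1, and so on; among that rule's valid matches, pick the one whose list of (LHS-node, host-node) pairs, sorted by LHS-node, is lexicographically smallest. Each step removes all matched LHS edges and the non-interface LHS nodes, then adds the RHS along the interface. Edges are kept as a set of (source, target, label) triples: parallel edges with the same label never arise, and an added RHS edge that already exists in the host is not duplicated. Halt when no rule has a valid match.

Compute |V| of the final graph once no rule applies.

Answer: 3

Steps:
[0] host  ⇒  3 nodes, 2 edges  {0-p->2 2-p->0}
[1] R0 @ {0↦0, 1↦2}  ⇒  3 nodes, 1 edges  {0-p->2}
[2] R0 @ {0↦2, 1↦0}  ⇒  3 nodes, 0 edges  {∅}
final graph: no rule applies after step 2
NF nodes: {0:A, 1:B, 2:A}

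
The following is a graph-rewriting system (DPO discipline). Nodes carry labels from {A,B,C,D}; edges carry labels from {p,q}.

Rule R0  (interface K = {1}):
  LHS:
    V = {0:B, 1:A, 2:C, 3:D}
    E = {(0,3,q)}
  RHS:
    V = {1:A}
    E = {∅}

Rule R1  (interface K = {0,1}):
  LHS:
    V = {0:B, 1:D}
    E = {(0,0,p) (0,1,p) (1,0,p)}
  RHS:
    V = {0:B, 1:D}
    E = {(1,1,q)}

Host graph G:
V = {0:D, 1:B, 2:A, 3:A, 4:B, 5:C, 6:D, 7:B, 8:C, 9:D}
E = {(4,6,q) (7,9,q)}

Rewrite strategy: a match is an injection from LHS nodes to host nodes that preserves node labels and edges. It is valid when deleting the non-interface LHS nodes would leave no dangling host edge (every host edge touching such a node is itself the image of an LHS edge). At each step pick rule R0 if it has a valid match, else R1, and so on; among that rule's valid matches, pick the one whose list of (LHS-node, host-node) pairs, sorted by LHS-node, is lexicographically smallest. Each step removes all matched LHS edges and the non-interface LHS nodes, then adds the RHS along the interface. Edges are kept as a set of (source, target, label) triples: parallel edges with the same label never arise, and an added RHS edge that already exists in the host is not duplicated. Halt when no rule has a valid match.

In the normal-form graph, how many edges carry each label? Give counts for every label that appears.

initial: |V|=10 |E|=2  E = 4-q->6 7-q->9
step 1: apply R0 at {0↦4, 1↦2, 2↦5, 3↦6}  → |V|=7 |E|=1  E = 7-q->9
step 2: apply R0 at {0↦7, 1↦2, 2↦8, 3↦9}  → |V|=4 |E|=0  E = ∅
final graph: no rule applies after step 2
NF edges: []

Answer: (no edges)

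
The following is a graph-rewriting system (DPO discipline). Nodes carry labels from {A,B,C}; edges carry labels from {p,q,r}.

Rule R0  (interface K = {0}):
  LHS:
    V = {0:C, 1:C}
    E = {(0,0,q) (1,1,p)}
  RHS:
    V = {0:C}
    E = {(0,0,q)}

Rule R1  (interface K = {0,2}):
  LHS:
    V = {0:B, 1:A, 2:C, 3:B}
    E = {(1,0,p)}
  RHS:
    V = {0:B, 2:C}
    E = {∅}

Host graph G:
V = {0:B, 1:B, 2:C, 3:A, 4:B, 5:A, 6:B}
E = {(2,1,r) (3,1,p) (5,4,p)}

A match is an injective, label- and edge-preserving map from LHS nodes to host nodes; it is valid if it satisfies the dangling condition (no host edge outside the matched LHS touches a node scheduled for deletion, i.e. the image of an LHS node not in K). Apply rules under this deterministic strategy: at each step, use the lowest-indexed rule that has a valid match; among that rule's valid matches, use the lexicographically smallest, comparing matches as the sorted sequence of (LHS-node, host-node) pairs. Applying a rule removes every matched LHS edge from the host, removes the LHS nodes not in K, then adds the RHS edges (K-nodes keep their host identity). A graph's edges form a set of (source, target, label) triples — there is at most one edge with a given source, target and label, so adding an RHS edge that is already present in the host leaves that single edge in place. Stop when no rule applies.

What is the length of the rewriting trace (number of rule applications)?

Answer: 2

Steps:
[0] host  ⇒  7 nodes, 3 edges  {2-r->1 3-p->1 5-p->4}
[1] R1 @ {0↦1, 1↦3, 2↦2, 3↦0}  ⇒  5 nodes, 2 edges  {2-r->1 5-p->4}
[2] R1 @ {0↦4, 1↦5, 2↦2, 3↦6}  ⇒  3 nodes, 1 edges  {2-r->1}
normal form: no rule applies after step 2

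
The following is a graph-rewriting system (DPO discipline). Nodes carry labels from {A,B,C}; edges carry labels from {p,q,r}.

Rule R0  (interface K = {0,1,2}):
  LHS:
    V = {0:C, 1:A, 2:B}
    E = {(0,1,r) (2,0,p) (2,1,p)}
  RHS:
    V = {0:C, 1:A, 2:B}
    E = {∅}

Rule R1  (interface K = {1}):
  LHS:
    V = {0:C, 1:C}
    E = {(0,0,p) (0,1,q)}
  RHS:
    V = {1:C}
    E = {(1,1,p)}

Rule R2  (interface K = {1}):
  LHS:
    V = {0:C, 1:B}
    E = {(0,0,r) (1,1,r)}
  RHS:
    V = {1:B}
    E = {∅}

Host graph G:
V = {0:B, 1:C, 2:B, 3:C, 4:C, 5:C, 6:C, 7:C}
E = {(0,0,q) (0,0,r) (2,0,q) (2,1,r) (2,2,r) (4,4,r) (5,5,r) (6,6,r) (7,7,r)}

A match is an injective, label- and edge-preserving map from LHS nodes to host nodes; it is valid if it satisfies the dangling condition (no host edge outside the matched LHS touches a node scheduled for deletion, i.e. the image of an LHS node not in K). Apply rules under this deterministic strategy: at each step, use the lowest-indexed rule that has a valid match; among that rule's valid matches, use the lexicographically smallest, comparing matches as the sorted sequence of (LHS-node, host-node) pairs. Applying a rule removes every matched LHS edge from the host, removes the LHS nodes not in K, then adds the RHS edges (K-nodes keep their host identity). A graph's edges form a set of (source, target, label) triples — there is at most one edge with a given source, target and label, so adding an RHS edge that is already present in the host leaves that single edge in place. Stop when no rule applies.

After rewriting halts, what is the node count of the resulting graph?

Answer: 6

Rewrite trace:
[0] host  ⇒  8 nodes, 9 edges  {0-q->0 0-r->0 2-q->0 2-r->1 2-r->2 4-r->4 5-r->5 6-r->6 7-r->7}
[1] R2 @ {0↦4, 1↦0}  ⇒  7 nodes, 7 edges  {0-q->0 2-q->0 2-r->1 2-r->2 5-r->5 6-r->6 7-r->7}
[2] R2 @ {0↦5, 1↦2}  ⇒  6 nodes, 5 edges  {0-q->0 2-q->0 2-r->1 6-r->6 7-r->7}
normal form: no rule applies after step 2
NF nodes: {0:B, 1:C, 2:B, 3:C, 6:C, 7:C}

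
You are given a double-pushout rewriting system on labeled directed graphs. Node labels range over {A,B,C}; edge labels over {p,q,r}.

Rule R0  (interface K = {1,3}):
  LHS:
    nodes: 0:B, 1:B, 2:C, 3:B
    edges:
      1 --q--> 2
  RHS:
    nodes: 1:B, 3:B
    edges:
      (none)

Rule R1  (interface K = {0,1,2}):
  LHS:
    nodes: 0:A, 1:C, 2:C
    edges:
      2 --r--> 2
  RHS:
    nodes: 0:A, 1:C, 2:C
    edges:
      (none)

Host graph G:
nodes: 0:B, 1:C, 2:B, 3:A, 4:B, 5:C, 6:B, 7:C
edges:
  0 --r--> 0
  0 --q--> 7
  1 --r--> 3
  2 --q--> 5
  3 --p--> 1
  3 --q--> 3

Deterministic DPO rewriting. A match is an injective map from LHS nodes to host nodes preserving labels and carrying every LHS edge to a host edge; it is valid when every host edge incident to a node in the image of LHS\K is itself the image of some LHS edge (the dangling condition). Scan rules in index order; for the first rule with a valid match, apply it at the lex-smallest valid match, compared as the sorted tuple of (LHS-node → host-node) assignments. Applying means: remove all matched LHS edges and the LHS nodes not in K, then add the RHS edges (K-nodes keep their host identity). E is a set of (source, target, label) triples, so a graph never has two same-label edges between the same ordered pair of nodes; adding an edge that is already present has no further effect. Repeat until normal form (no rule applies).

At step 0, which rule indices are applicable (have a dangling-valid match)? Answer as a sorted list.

R0: 8 valid matches — {0↦4, 1↦0, 2↦7, 3↦2}, {0↦4, 1↦0, 2↦7, 3↦6}, {0↦4, 1↦2, 2↦5, 3↦0} (+5 more)
R1: no valid match — LHS pattern not found

Answer: [R0]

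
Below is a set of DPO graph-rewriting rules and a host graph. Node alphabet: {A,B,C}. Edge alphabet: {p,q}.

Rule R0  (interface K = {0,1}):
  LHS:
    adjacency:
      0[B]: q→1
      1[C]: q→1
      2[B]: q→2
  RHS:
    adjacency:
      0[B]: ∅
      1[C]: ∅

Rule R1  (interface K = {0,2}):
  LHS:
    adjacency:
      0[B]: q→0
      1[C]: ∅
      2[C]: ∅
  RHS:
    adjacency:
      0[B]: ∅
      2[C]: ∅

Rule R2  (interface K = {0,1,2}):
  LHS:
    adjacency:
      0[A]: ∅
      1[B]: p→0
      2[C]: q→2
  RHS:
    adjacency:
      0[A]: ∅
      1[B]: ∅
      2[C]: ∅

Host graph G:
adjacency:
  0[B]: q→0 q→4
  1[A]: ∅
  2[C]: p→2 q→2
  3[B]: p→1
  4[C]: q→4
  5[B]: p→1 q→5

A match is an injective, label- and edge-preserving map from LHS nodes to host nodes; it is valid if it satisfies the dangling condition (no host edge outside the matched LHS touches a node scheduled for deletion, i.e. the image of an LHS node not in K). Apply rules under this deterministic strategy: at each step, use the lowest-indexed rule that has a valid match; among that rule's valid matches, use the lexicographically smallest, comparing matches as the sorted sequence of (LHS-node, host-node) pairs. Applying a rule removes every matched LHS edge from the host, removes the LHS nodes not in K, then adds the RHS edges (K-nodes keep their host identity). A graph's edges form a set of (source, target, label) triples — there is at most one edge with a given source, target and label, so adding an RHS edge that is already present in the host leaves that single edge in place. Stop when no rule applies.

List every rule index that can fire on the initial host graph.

R0: no valid match — 1 raw match, all fail dangling condition
R1: no valid match — 4 raw matches, all fail dangling condition
R2: 4 valid matches — {0↦1, 1↦3, 2↦2}, {0↦1, 1↦3, 2↦4}, {0↦1, 1↦5, 2↦2} (+1 more)

Answer: [R2]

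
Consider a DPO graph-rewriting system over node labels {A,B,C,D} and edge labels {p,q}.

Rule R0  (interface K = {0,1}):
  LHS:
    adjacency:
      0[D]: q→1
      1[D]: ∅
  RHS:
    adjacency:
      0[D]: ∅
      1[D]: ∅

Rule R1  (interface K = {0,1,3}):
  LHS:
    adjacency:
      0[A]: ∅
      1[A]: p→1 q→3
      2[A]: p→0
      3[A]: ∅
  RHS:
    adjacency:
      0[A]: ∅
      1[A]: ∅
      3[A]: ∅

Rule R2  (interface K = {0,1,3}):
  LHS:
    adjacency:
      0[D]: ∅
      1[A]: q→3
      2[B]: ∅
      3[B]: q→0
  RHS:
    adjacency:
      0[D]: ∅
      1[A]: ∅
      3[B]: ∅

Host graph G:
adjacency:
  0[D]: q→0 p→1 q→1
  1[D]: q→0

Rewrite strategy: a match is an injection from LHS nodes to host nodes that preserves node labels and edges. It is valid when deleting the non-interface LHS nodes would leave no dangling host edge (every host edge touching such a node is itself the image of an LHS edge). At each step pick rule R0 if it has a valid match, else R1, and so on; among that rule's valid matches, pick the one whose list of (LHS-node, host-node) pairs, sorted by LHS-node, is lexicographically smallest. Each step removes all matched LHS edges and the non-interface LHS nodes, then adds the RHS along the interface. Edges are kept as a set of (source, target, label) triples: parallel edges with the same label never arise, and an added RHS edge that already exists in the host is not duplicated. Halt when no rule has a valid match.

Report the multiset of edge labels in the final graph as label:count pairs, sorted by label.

Answer: p:1 q:1

Steps:
initial: |V|=2 |E|=4  E = 0-q->0 0-p->1 0-q->1 1-q->0
step 1: apply R0 at {0↦0, 1↦1}  → |V|=2 |E|=3  E = 0-q->0 0-p->1 1-q->0
step 2: apply R0 at {0↦1, 1↦0}  → |V|=2 |E|=2  E = 0-q->0 0-p->1
halt: no rule applies after step 2
NF edges: [(0, 0, 'q'), (0, 1, 'p')]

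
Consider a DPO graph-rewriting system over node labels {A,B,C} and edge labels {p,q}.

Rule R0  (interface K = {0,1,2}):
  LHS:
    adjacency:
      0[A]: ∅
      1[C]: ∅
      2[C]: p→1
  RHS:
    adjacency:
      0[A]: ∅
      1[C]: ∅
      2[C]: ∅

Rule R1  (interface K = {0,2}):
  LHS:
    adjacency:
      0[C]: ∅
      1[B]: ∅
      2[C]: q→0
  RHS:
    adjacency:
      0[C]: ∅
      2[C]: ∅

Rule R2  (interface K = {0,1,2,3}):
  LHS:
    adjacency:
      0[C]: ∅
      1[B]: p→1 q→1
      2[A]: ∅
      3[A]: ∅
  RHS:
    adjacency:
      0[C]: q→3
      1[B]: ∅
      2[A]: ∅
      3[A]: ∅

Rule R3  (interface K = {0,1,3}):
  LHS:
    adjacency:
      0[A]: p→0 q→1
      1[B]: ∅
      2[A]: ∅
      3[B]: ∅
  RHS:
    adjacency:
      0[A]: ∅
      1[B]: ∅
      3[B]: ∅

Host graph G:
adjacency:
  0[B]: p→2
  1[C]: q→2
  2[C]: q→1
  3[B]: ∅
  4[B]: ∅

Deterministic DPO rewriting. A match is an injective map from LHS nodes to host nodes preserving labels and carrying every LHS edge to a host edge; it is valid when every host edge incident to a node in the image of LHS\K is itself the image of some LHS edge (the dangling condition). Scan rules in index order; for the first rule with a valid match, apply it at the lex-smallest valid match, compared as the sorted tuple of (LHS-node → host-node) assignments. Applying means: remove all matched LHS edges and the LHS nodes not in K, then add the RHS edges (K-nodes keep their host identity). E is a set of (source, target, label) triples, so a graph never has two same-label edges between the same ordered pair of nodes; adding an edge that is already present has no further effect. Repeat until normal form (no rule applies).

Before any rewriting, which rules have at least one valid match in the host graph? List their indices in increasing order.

Answer: [R1]

Steps:
R0: no valid match — LHS pattern not found
R1: 4 valid matches — {0↦1, 1↦3, 2↦2}, {0↦1, 1↦4, 2↦2}, {0↦2, 1↦3, 2↦1} (+1 more)
R2: no valid match — LHS pattern not found
R3: no valid match — LHS pattern not found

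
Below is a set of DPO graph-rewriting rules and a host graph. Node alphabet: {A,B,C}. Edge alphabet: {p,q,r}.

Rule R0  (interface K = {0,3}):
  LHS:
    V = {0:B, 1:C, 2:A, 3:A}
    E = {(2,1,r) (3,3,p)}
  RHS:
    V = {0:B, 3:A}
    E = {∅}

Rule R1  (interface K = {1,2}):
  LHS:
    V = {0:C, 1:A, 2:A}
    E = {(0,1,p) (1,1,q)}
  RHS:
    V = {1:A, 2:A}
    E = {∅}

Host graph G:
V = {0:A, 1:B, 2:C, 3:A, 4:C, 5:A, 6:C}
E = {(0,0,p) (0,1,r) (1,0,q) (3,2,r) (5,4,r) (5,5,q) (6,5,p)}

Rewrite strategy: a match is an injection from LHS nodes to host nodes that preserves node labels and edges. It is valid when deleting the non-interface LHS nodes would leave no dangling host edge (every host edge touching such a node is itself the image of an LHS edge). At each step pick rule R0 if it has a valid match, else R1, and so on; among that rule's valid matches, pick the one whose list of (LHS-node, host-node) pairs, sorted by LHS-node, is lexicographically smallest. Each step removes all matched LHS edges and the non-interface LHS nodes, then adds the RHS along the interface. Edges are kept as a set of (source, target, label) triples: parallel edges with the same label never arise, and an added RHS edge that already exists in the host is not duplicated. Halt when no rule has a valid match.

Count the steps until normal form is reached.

Answer: 2

Rewrite trace:
[0] host  ⇒  7 nodes, 7 edges  {0-p->0 0-r->1 1-q->0 3-r->2 5-r->4 5-q->5 6-p->5}
[1] R0 @ {0↦1, 1↦2, 2↦3, 3↦0}  ⇒  5 nodes, 5 edges  {0-r->1 1-q->0 5-r->4 5-q->5 6-p->5}
[2] R1 @ {0↦6, 1↦5, 2↦0}  ⇒  4 nodes, 3 edges  {0-r->1 1-q->0 5-r->4}
halt: no rule applies after step 2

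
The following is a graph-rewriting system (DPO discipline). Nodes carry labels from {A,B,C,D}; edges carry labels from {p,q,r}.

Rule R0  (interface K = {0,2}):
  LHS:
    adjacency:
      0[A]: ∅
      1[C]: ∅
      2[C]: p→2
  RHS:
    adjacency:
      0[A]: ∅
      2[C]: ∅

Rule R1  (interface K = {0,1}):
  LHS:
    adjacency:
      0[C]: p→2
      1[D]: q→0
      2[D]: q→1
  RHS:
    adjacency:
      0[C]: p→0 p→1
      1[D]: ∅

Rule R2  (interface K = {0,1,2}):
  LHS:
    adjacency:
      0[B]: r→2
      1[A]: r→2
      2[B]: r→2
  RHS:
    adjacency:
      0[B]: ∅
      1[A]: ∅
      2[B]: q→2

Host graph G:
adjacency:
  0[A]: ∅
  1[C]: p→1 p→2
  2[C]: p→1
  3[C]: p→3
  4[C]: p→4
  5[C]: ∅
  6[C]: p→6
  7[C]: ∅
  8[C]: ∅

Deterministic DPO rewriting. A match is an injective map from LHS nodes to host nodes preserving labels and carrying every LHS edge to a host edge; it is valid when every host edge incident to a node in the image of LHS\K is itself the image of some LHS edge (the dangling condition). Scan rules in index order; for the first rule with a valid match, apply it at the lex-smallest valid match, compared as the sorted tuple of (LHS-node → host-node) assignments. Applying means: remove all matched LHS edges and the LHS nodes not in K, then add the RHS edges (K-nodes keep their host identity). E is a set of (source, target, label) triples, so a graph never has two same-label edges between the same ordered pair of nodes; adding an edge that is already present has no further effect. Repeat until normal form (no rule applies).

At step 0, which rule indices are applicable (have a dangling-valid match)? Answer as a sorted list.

Answer: [R0]

Derivation:
R0: 12 valid matches — {0↦0, 1↦5, 2↦1}, {0↦0, 1↦5, 2↦3}, {0↦0, 1↦5, 2↦4} (+9 more)
R1: no valid match — LHS pattern not found
R2: no valid match — LHS pattern not found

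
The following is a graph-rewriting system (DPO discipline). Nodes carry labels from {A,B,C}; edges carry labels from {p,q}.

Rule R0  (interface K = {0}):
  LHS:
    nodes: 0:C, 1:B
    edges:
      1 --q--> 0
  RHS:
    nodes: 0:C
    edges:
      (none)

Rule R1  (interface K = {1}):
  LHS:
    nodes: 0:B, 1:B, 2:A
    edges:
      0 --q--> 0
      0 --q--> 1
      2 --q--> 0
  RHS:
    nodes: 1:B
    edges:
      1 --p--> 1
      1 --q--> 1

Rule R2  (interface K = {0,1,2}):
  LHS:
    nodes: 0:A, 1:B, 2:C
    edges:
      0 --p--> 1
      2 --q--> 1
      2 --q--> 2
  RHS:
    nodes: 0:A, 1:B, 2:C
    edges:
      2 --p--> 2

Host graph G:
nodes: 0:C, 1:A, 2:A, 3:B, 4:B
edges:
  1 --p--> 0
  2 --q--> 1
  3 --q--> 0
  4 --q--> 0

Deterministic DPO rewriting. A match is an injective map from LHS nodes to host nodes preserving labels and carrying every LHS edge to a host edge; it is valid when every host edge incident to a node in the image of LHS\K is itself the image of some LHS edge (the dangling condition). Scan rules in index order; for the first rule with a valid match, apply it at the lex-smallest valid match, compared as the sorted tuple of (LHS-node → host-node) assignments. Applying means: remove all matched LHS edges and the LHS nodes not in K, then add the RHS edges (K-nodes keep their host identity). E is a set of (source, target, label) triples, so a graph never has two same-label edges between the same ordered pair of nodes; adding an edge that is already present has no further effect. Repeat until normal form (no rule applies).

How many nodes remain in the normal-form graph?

Answer: 3

Derivation:
initial: |V|=5 |E|=4  E = 1-p->0 2-q->1 3-q->0 4-q->0
step 1: apply R0 at {0↦0, 1↦3}  → |V|=4 |E|=3  E = 1-p->0 2-q->1 4-q->0
step 2: apply R0 at {0↦0, 1↦4}  → |V|=3 |E|=2  E = 1-p->0 2-q->1
halt: no rule applies after step 2
NF nodes: {0:C, 1:A, 2:A}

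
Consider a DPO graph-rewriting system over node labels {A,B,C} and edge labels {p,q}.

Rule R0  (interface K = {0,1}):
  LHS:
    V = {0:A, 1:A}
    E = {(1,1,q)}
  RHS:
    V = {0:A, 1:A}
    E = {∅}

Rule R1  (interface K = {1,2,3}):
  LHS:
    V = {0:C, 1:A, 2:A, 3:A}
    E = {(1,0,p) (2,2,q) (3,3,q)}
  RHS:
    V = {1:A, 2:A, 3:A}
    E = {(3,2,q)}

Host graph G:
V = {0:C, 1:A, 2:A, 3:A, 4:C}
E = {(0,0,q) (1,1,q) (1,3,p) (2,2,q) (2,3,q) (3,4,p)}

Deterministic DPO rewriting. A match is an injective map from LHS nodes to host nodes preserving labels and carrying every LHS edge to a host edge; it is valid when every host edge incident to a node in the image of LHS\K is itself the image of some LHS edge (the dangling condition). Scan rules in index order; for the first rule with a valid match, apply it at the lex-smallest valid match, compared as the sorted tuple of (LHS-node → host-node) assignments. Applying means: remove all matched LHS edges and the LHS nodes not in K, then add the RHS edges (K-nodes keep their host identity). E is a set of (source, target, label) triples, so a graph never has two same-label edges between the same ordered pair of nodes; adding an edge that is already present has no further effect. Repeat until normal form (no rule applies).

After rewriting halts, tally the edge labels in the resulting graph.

[0] host  ⇒  5 nodes, 6 edges  {0-q->0 1-q->1 1-p->3 2-q->2 2-q->3 3-p->4}
[1] R0 @ {0↦1, 1↦2}  ⇒  5 nodes, 5 edges  {0-q->0 1-q->1 1-p->3 2-q->3 3-p->4}
[2] R0 @ {0↦2, 1↦1}  ⇒  5 nodes, 4 edges  {0-q->0 1-p->3 2-q->3 3-p->4}
final graph: no rule applies after step 2
NF edges: [(0, 0, 'q'), (1, 3, 'p'), (2, 3, 'q'), (3, 4, 'p')]

Answer: p:2 q:2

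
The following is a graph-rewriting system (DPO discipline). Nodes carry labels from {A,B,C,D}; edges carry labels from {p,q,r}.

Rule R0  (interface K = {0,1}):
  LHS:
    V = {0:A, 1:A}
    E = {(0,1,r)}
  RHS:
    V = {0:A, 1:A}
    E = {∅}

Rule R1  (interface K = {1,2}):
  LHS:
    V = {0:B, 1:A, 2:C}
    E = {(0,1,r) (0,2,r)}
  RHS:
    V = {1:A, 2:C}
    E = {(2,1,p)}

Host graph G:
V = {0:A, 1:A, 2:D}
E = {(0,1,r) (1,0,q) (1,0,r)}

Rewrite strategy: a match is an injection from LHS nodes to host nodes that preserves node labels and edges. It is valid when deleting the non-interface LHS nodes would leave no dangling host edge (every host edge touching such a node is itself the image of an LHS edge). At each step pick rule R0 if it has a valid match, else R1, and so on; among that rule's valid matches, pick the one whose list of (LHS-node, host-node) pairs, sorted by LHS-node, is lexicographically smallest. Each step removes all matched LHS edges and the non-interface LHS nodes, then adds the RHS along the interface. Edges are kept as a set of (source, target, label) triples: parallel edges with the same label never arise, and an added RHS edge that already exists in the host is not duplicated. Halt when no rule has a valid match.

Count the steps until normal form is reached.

Answer: 2

Derivation:
initial: |V|=3 |E|=3  E = 0-r->1 1-q->0 1-r->0
step 1: apply R0 at {0↦0, 1↦1}  → |V|=3 |E|=2  E = 1-q->0 1-r->0
step 2: apply R0 at {0↦1, 1↦0}  → |V|=3 |E|=1  E = 1-q->0
normal form: no rule applies after step 2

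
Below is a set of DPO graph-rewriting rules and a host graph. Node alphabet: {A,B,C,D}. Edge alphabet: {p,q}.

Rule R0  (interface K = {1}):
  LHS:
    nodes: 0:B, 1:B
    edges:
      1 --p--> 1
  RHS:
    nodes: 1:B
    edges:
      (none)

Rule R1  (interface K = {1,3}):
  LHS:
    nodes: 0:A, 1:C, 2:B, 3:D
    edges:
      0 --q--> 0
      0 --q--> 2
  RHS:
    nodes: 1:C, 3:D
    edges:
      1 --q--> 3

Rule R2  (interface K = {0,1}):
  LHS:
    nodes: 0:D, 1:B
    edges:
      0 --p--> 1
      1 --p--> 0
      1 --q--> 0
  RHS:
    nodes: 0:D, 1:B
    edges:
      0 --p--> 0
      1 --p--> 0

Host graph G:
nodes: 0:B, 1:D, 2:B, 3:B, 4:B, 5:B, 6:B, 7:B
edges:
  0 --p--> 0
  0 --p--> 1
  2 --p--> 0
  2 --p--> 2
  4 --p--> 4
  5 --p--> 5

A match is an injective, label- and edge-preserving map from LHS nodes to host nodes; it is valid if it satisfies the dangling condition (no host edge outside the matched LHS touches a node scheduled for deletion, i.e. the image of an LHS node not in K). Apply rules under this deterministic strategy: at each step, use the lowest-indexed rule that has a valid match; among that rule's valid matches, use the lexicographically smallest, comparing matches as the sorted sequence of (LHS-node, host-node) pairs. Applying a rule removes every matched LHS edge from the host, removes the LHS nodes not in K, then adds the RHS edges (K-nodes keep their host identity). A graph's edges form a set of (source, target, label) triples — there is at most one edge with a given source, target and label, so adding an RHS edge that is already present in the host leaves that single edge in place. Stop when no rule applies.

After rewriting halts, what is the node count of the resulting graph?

Answer: 4

Steps:
initial: |V|=8 |E|=6  E = 0-p->0 0-p->1 2-p->0 2-p->2 4-p->4 5-p->5
step 1: apply R0 at {0↦3, 1↦0}  → |V|=7 |E|=5  E = 0-p->1 2-p->0 2-p->2 4-p->4 5-p->5
step 2: apply R0 at {0↦6, 1↦2}  → |V|=6 |E|=4  E = 0-p->1 2-p->0 4-p->4 5-p->5
step 3: apply R0 at {0↦7, 1↦4}  → |V|=5 |E|=3  E = 0-p->1 2-p->0 5-p->5
step 4: apply R0 at {0↦4, 1↦5}  → |V|=4 |E|=2  E = 0-p->1 2-p->0
halt: no rule applies after step 4
NF nodes: {0:B, 1:D, 2:B, 5:B}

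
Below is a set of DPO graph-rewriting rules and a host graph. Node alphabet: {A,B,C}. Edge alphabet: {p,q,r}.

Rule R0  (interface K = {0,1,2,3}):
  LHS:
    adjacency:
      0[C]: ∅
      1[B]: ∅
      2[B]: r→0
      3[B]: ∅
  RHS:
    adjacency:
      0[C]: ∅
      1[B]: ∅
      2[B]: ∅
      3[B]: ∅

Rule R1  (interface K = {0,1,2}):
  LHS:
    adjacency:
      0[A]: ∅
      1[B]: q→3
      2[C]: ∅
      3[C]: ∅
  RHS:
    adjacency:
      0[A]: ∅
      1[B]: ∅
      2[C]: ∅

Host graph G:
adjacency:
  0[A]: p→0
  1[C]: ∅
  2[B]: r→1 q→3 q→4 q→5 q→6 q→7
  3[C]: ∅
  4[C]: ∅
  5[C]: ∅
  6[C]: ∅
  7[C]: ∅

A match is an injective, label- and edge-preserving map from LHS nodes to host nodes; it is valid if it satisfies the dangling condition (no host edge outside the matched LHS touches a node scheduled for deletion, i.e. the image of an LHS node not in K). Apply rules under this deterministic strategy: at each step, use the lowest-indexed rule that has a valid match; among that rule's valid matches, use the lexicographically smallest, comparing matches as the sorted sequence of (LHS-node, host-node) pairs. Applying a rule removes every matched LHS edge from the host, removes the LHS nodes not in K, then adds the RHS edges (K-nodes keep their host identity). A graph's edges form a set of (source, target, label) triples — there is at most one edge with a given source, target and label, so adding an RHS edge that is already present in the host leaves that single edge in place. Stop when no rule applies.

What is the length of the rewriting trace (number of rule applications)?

Answer: 5

Derivation:
start.  V:8 E:7  edges: 0-p->0 2-r->1 2-q->3 2-q->4 2-q->5 2-q->6 2-q->7
1. fire R1 via {0↦0, 1↦2, 2↦1, 3↦3}  →  V:7 E:6  edges: 0-p->0 2-r->1 2-q->4 2-q->5 2-q->6 2-q->7
2. fire R1 via {0↦0, 1↦2, 2↦1, 3↦4}  →  V:6 E:5  edges: 0-p->0 2-r->1 2-q->5 2-q->6 2-q->7
3. fire R1 via {0↦0, 1↦2, 2↦1, 3↦5}  →  V:5 E:4  edges: 0-p->0 2-r->1 2-q->6 2-q->7
4. fire R1 via {0↦0, 1↦2, 2↦1, 3↦6}  →  V:4 E:3  edges: 0-p->0 2-r->1 2-q->7
5. fire R1 via {0↦0, 1↦2, 2↦1, 3↦7}  →  V:3 E:2  edges: 0-p->0 2-r->1
final graph: no rule applies after step 5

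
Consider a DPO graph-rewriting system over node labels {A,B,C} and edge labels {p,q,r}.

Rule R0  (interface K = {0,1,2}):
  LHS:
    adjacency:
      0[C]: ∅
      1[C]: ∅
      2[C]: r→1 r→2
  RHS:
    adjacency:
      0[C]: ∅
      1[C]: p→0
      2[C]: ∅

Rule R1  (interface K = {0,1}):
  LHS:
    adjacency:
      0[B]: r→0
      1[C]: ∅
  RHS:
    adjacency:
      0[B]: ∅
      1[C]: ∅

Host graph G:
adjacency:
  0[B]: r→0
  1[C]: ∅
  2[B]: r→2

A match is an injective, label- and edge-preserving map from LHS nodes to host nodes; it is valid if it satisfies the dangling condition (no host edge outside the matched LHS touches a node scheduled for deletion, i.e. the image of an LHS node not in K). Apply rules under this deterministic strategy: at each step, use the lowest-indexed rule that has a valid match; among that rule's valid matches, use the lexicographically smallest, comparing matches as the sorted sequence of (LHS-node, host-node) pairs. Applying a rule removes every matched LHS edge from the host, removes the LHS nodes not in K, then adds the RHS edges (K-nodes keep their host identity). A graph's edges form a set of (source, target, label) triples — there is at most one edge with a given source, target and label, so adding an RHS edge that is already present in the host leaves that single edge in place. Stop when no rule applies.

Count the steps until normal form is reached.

Answer: 2

Steps:
initial: |V|=3 |E|=2  E = 0-r->0 2-r->2
step 1: apply R1 at {0↦0, 1↦1}  → |V|=3 |E|=1  E = 2-r->2
step 2: apply R1 at {0↦2, 1↦1}  → |V|=3 |E|=0  E = ∅
normal form: no rule applies after step 2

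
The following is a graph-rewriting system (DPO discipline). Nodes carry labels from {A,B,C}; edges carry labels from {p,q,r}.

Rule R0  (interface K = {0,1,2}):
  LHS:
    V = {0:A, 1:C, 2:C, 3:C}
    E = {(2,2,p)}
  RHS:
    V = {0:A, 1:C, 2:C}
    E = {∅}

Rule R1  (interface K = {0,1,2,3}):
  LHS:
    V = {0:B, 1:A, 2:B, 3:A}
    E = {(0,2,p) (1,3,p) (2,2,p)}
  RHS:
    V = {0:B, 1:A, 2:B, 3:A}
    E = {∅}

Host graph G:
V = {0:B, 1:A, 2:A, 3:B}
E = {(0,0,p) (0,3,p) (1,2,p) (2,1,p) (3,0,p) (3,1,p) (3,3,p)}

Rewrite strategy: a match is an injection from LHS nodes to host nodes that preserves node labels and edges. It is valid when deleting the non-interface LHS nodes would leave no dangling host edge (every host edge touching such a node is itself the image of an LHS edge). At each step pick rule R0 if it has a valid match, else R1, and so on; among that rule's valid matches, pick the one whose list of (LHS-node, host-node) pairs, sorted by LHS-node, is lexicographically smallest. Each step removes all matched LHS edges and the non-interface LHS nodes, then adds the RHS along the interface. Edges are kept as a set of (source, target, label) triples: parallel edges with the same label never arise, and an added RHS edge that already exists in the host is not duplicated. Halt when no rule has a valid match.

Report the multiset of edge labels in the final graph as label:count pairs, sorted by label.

Answer: p:1

Derivation:
initial: |V|=4 |E|=7  E = 0-p->0 0-p->3 1-p->2 2-p->1 3-p->0 3-p->1 3-p->3
step 1: apply R1 at {0↦0, 1↦1, 2↦3, 3↦2}  → |V|=4 |E|=4  E = 0-p->0 2-p->1 3-p->0 3-p->1
step 2: apply R1 at {0↦3, 1↦2, 2↦0, 3↦1}  → |V|=4 |E|=1  E = 3-p->1
halt: no rule applies after step 2
NF edges: [(3, 1, 'p')]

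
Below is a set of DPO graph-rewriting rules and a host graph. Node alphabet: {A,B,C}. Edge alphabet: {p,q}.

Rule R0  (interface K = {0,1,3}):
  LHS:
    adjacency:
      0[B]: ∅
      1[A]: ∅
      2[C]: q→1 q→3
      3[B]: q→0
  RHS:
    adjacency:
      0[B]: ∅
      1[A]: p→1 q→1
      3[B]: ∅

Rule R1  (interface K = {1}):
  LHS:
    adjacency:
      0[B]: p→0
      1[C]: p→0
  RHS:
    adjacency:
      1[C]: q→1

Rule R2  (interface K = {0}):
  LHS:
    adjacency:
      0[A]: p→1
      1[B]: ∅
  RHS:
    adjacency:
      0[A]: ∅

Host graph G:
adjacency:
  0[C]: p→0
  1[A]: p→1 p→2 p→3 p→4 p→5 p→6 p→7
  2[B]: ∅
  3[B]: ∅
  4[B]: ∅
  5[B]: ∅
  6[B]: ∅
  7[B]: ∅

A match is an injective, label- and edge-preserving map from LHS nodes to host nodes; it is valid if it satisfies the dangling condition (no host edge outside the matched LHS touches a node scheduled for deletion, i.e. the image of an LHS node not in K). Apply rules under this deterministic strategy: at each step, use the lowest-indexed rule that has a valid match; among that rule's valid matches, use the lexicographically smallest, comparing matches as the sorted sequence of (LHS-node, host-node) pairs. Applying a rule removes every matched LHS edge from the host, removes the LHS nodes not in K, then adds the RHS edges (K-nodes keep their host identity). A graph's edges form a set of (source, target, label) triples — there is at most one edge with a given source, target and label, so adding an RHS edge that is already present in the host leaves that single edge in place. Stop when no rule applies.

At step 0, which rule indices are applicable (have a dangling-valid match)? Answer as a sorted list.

R0: no valid match — LHS pattern not found
R1: no valid match — LHS pattern not found
R2: 6 valid matches — {0↦1, 1↦2}, {0↦1, 1↦3}, {0↦1, 1↦4} (+3 more)

Answer: [R2]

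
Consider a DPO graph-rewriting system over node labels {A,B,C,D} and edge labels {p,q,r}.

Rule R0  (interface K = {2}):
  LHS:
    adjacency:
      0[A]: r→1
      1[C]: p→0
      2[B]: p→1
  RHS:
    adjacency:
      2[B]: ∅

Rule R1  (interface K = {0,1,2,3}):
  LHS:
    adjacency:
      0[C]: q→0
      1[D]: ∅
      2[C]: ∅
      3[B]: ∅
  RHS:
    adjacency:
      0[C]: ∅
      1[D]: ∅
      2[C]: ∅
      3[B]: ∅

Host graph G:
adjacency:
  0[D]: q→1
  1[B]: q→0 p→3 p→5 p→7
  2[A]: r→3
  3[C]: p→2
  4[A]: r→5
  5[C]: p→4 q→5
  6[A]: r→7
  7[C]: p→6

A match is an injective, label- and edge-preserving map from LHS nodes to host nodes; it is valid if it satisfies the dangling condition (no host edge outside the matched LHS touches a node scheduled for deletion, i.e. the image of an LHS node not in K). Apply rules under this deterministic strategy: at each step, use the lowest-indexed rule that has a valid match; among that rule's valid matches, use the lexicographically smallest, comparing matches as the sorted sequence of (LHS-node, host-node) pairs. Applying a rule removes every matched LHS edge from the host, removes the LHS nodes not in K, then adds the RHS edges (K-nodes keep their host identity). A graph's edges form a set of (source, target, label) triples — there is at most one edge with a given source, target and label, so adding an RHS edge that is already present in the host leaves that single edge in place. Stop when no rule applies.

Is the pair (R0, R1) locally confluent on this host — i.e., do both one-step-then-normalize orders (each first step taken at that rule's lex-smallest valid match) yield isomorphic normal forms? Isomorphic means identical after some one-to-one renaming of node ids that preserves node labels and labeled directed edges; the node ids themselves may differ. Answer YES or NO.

branch R0-first: apply at {0↦2, 1↦3, 2↦1} → |E|=9, then 1 more step(s) → NF |V|=4 |E|=6 V={0:D, 1:B, 4:A, 5:C} E=0-q->1 1-q->0 1-p->5 4-r->5 5-p->4 5-q->5
branch R1-first: apply at {0↦5, 1↦0, 2↦3, 3↦1} → |E|=11, then 3 more step(s) → NF |V|=2 |E|=2 V={0:D, 1:B} E=0-q->1 1-q->0
graphs not isomorphic

Answer: NO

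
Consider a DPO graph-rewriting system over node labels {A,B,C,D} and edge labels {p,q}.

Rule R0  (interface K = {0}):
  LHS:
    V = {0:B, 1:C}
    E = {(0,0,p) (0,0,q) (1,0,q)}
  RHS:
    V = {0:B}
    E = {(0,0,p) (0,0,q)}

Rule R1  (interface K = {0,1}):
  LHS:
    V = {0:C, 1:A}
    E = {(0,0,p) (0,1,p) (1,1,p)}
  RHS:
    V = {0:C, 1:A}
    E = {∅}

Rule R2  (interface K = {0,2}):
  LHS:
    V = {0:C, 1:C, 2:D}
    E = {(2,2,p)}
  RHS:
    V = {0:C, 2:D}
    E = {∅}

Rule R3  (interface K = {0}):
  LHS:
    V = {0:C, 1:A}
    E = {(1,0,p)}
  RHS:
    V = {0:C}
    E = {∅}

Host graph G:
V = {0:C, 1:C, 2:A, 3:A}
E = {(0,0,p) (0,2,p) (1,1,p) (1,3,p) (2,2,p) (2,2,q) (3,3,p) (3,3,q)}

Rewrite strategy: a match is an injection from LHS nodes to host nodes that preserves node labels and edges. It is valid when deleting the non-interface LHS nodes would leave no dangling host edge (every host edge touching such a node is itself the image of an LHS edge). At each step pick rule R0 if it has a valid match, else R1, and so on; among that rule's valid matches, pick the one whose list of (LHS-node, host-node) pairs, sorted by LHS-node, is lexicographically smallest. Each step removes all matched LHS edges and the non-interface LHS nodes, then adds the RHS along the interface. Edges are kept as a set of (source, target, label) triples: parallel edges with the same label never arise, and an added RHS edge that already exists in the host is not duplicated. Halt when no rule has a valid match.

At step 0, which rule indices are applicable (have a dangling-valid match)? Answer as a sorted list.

Answer: [R1]

Steps:
R0: no valid match — LHS pattern not found
R1: 2 valid matches — {0↦0, 1↦2}, {0↦1, 1↦3}
R2: no valid match — LHS pattern not found
R3: no valid match — LHS pattern not found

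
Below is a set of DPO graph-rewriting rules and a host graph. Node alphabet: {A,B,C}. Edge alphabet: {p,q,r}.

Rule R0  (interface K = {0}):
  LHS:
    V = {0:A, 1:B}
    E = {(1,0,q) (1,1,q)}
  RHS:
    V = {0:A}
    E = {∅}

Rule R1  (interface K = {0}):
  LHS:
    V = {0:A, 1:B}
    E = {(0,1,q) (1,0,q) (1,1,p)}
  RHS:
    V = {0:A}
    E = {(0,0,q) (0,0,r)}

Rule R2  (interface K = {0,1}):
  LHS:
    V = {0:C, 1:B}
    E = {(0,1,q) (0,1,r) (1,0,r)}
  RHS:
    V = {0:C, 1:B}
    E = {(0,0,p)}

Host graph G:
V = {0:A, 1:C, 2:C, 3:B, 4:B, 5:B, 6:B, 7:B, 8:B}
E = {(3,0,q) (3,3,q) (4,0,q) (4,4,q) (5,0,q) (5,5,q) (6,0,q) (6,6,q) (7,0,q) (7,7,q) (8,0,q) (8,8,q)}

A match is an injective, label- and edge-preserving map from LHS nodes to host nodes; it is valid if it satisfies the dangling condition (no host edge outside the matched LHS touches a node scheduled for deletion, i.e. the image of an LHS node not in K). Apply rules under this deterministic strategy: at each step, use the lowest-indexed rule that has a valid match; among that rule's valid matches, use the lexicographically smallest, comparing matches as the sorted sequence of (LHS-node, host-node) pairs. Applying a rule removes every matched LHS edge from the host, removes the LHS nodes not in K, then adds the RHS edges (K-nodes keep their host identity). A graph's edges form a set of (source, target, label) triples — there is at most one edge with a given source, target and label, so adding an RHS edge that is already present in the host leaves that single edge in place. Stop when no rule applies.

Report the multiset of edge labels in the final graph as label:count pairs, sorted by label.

Answer: (no edges)

Steps:
start.  V:9 E:12  edges: 3-q->0 3-q->3 4-q->0 4-q->4 5-q->0 5-q->5 6-q->0 6-q->6 7-q->0 7-q->7 8-q->0 8-q->8
1. fire R0 via {0↦0, 1↦3}  →  V:8 E:10  edges: 4-q->0 4-q->4 5-q->0 5-q->5 6-q->0 6-q->6 7-q->0 7-q->7 8-q->0 8-q->8
2. fire R0 via {0↦0, 1↦4}  →  V:7 E:8  edges: 5-q->0 5-q->5 6-q->0 6-q->6 7-q->0 7-q->7 8-q->0 8-q->8
3. fire R0 via {0↦0, 1↦5}  →  V:6 E:6  edges: 6-q->0 6-q->6 7-q->0 7-q->7 8-q->0 8-q->8
4. fire R0 via {0↦0, 1↦6}  →  V:5 E:4  edges: 7-q->0 7-q->7 8-q->0 8-q->8
5. fire R0 via {0↦0, 1↦7}  →  V:4 E:2  edges: 8-q->0 8-q->8
6. fire R0 via {0↦0, 1↦8}  →  V:3 E:0  edges: ∅
halt: no rule applies after step 6
NF edges: []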